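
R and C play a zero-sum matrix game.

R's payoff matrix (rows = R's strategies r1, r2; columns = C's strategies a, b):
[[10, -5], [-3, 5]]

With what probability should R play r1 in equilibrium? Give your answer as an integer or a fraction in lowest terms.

8/23

Row minima are -5 and -3, so R's maximin is -3; column maxima are 10 and 5, so C's minimax is 5. These differ, so the equilibrium is in mixed strategies.
Let R play r1 with probability p. C is indifferent when 10p − 3(1−p) = −5p + 5(1−p), giving p = 8/23.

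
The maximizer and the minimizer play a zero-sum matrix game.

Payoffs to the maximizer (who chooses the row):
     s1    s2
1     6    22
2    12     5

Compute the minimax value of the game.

Row minima are 6 and 5, so the maximizer's maximin is 6; column maxima are 12 and 22, so the minimizer's minimax is 12. These differ, so the equilibrium is in mixed strategies.
Let the maximizer play 1 with probability p. The minimizer is indifferent when 6p + 12(1−p) = 22p + 5(1−p), giving p = 7/23.
Let the minimizer play s1 with probability q. The maximizer is indifferent when 6q + 22(1−q) = 12q + 5(1−q), giving q = 17/23.
The value is 6·(17/23) + (22)·(6/23) = 234/23.

234/23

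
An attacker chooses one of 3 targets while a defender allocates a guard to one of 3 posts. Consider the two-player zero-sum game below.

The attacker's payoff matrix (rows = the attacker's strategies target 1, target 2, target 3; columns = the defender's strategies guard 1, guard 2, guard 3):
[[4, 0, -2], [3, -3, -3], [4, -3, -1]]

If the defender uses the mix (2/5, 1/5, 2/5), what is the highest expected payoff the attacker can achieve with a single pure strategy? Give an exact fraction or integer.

4/5

target 1: (4)·(2/5) + (0)·(1/5) + (-2)·(2/5) = 4/5.
target 2: (3)·(2/5) + (-3)·(1/5) + (-3)·(2/5) = -3/5.
target 3: (4)·(2/5) + (-3)·(1/5) + (-1)·(2/5) = 3/5.
The best pure response is target 1 with expected payoff 4/5.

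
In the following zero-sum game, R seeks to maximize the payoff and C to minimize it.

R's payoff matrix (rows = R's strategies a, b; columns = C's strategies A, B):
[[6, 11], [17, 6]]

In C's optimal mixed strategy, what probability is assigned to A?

Row minima are 6 and 6, so R's maximin is 6; column maxima are 17 and 11, so C's minimax is 11. These differ, so the equilibrium is in mixed strategies.
Let C play A with probability q. R is indifferent when 6q + 11(1−q) = 17q + 6(1−q), giving q = 5/16.

5/16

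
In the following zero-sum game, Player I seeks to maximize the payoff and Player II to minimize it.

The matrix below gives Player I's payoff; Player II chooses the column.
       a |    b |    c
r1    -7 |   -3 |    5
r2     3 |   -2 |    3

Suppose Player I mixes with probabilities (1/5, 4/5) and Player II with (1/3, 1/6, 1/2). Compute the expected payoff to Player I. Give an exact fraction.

Against (1/3, 1/6, 1/2), each row's expected payoff is r1: -1/3; r2: 13/6.
Taking the (1/5, 4/5)-weighted average: (1/5)·(-1/3) + (4/5)·(13/6) = 5/3.

5/3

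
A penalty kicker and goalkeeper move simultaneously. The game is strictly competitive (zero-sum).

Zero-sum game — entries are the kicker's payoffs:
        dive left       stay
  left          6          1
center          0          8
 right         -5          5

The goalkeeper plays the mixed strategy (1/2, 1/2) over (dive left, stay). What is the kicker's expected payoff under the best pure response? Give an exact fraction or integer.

4

left: (6)·(1/2) + (1)·(1/2) = 7/2.
center: (0)·(1/2) + (8)·(1/2) = 4.
right: (-5)·(1/2) + (5)·(1/2) = 0.
The best pure response is center with expected payoff 4.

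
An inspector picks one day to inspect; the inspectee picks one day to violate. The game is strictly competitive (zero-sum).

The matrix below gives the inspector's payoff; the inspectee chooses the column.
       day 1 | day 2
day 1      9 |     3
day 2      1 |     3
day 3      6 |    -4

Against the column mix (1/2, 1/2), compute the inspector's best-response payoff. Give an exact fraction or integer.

day 1: (9)·(1/2) + (3)·(1/2) = 6.
day 2: (1)·(1/2) + (3)·(1/2) = 2.
day 3: (6)·(1/2) + (-4)·(1/2) = 1.
The best pure response is day 1 with expected payoff 6.

6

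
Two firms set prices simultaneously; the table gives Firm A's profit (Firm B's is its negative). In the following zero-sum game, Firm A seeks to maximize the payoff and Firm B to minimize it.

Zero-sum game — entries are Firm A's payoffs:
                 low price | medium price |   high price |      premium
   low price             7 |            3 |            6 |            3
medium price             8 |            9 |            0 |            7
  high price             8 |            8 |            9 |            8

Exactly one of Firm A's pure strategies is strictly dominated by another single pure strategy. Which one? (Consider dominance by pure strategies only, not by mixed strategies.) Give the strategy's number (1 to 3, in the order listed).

Compare low price with high price: 8 > 7, 8 > 3, 9 > 6, 8 > 3.
So high price strictly dominates low price for Firm A; low price is strictly dominated.

1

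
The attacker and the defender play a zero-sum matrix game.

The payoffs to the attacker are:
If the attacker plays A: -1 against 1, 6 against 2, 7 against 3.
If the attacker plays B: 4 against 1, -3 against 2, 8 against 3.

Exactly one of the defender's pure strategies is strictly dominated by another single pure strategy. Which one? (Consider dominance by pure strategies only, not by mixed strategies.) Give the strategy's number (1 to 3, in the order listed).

The defender prefers columns that give the attacker less. Compare 3 with 1: -1 < 7, 4 < 8.
So 1 strictly dominates 3 for the defender; 3 is strictly dominated.

3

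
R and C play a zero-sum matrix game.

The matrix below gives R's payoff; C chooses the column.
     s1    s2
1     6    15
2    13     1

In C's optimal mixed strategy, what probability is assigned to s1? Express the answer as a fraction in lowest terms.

Row minima are 6 and 1, so R's maximin is 6; column maxima are 13 and 15, so C's minimax is 13. These differ, so the equilibrium is in mixed strategies.
Let C play s1 with probability q. R is indifferent when 6q + 15(1−q) = 13q + (1−q), giving q = 2/3.

2/3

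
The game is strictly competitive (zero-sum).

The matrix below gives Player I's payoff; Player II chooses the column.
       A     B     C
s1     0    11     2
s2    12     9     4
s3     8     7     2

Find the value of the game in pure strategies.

4

Row minima: 0, 4, 2 → Player I's maximin is 4.
Column maxima: 12, 11, 4 → Player II's minimax is 4.
They coincide at (s2, C), so the value is 4.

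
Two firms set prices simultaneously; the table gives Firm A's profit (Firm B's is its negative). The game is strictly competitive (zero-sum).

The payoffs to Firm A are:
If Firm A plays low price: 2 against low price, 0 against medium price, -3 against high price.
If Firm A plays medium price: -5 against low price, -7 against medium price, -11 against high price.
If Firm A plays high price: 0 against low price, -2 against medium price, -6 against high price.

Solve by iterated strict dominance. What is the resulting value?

Row medium price is strictly dominated by row low price (2>-5, 0>-7, -3>-11); eliminate medium price.
Column low price is strictly dominated by medium price for Firm B (0<2, -2<0); eliminate low price.
Column medium price is strictly dominated by high price for Firm B (-3<0, -6<-2); eliminate medium price.
Row high price is strictly dominated by row low price (-3>-6); eliminate high price.
Only (low price, high price) remains, with payoff -3.

-3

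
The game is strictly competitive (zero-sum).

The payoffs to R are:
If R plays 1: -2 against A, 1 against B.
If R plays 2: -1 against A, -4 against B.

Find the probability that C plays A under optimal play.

5/6

Row minima are -2 and -4, so R's maximin is -2; column maxima are -1 and 1, so C's minimax is -1. These differ, so the equilibrium is in mixed strategies.
Let C play A with probability q. R is indifferent when −2q + (1−q) = −q − 4(1−q), giving q = 5/6.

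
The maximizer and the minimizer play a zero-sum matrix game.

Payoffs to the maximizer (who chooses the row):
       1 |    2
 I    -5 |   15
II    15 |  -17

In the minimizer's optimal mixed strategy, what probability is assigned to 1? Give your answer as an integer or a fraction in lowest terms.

8/13

Row minima are -5 and -17, so the maximizer's maximin is -5; column maxima are 15 and 15, so the minimizer's minimax is 15. These differ, so the equilibrium is in mixed strategies.
Let the minimizer play 1 with probability q. The maximizer is indifferent when −5q + 15(1−q) = 15q − 17(1−q), giving q = 8/13.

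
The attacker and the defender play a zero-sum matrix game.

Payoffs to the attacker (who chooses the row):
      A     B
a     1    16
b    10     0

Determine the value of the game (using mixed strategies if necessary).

32/5

Row minima are 1 and 0, so the attacker's maximin is 1; column maxima are 10 and 16, so the defender's minimax is 10. These differ, so the equilibrium is in mixed strategies.
Let the attacker play a with probability p. The defender is indifferent when p + 10(1−p) = 16p, giving p = 2/5.
Let the defender play A with probability q. The attacker is indifferent when q + 16(1−q) = 10q, giving q = 16/25.
The value is 1·(16/25) + (16)·(9/25) = 32/5.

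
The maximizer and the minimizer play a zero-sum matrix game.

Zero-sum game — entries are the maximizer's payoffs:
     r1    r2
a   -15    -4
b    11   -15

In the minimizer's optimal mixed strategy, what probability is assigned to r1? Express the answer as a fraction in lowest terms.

11/37

Row minima are -15 and -15, so the maximizer's maximin is -15; column maxima are 11 and -4, so the minimizer's minimax is -4. These differ, so the equilibrium is in mixed strategies.
Let the minimizer play r1 with probability q. The maximizer is indifferent when −15q − 4(1−q) = 11q − 15(1−q), giving q = 11/37.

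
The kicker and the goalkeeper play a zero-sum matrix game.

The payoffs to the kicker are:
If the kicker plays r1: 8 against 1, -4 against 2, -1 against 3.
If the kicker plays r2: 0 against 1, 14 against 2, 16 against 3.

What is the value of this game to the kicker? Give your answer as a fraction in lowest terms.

56/13

Column 3 is strictly dominated by 2 for the goalkeeper (it gives the kicker more in every row).
The remaining 2×2 game on (r1, r2) × (1, 2) has no saddle point. Let the kicker play r1 with probability p; indifference gives 8p = −4p + 14(1−p), so p = 7/13.
Similarly the goalkeeper's optimal q on 1 is 9/13, and the value is 8·(9/13) + (-4)·(4/13) = 56/13.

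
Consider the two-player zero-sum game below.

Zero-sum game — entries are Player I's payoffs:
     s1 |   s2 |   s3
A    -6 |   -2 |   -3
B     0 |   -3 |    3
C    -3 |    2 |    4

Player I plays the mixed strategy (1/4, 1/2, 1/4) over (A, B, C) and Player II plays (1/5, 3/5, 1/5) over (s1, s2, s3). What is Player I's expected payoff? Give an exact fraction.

Against (1/5, 3/5, 1/5), each row's expected payoff is A: -3; B: -6/5; C: 7/5.
Taking the (1/4, 1/2, 1/4)-weighted average: (1/4)·(-3) + (1/2)·(-6/5) + (1/4)·(7/5) = -1.

-1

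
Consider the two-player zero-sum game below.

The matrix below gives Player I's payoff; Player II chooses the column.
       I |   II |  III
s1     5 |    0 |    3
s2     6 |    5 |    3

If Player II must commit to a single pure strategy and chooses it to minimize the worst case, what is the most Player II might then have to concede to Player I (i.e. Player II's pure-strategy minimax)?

The worst case (largest entry) in each column is I: 6, II: 5, III: 3.
The best (smallest) of these is 3.

3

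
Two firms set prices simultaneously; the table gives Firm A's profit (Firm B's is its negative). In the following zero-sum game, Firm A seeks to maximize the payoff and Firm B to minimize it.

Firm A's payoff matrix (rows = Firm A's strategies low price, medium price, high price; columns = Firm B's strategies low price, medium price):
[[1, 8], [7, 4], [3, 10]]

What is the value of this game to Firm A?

29/5

Row low price is strictly dominated by row high price, so Firm A never plays it.
The remaining 2×2 game on (medium price, high price) × (low price, medium price) has no saddle point. Let Firm A play medium price with probability p; indifference gives 7p + 3(1−p) = 4p + 10(1−p), so p = 7/10.
Similarly Firm B's optimal q on low price is 3/5, and the value is 7·(3/5) + (4)·(2/5) = 29/5.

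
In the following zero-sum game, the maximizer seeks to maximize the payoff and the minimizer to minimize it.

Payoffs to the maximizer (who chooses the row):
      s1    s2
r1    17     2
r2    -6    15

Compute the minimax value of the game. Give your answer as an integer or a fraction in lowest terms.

89/12

Row minima are 2 and -6, so the maximizer's maximin is 2; column maxima are 17 and 15, so the minimizer's minimax is 15. These differ, so the equilibrium is in mixed strategies.
Let the maximizer play r1 with probability p. The minimizer is indifferent when 17p − 6(1−p) = 2p + 15(1−p), giving p = 7/12.
Let the minimizer play s1 with probability q. The maximizer is indifferent when 17q + 2(1−q) = −6q + 15(1−q), giving q = 13/36.
The value is 17·(13/36) + (2)·(23/36) = 89/12.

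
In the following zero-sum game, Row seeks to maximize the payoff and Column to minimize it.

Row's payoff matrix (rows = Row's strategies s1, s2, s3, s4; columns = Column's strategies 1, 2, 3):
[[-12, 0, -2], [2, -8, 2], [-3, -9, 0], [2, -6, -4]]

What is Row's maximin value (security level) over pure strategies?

-6

The worst-case payoff for each row is s1: -12, s2: -8, s3: -9, s4: -6.
The best of these is -6.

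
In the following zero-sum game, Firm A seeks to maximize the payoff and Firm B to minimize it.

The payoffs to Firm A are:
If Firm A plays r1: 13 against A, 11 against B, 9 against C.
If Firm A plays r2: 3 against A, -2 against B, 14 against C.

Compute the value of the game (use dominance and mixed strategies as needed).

Column A is strictly dominated by B for Firm B (it gives Firm A more in every row).
The remaining 2×2 game on (r1, r2) × (B, C) has no saddle point. Let Firm A play r1 with probability p; indifference gives 11p − 2(1−p) = 9p + 14(1−p), so p = 8/9.
Similarly Firm B's optimal q on B is 5/18, and the value is 11·(5/18) + (9)·(13/18) = 86/9.

86/9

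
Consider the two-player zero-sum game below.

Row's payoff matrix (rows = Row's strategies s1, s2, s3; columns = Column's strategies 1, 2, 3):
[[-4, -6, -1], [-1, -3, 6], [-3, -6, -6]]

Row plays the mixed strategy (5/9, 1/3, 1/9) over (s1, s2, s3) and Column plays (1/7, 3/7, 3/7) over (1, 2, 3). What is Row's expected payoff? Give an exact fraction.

Against (1/7, 3/7, 3/7), each row's expected payoff is s1: -25/7; s2: 8/7; s3: -39/7.
Taking the (5/9, 1/3, 1/9)-weighted average: (5/9)·(-25/7) + (1/3)·(8/7) + (1/9)·(-39/7) = -20/9.

-20/9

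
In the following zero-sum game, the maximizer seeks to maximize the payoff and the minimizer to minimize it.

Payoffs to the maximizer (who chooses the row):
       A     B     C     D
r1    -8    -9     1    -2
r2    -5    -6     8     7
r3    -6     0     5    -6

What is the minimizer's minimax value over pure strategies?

The worst case (largest entry) in each column is A: -5, B: 0, C: 8, D: 7.
The best (smallest) of these is -5.

-5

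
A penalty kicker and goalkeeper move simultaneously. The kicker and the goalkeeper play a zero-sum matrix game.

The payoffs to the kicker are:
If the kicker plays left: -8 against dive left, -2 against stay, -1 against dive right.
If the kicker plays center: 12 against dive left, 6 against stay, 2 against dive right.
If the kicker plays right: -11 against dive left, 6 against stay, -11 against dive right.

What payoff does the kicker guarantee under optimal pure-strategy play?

Row minima: -8, 2, -11 → the kicker's maximin is 2.
Column maxima: 12, 6, 2 → the goalkeeper's minimax is 2.
They coincide at (center, dive right), so the value is 2.

2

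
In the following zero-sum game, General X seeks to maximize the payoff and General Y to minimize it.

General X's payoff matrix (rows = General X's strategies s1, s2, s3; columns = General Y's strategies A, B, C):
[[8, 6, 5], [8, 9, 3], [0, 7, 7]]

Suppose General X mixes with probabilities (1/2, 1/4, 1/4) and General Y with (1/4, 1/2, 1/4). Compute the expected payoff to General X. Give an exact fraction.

25/4

Against (1/4, 1/2, 1/4), each row's expected payoff is s1: 25/4; s2: 29/4; s3: 21/4.
Taking the (1/2, 1/4, 1/4)-weighted average: (1/2)·(25/4) + (1/4)·(29/4) + (1/4)·(21/4) = 25/4.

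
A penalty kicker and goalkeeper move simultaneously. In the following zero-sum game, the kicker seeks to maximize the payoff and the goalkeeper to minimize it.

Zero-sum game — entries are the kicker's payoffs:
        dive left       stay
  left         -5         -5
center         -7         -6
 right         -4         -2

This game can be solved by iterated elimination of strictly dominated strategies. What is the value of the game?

Row center is strictly dominated by row left (-5>-7, -5>-6); eliminate center.
Row left is strictly dominated by row right (-4>-5, -2>-5); eliminate left.
Column stay is strictly dominated by dive left for the goalkeeper (-4<-2); eliminate stay.
Only (right, dive left) remains, with payoff -4.

-4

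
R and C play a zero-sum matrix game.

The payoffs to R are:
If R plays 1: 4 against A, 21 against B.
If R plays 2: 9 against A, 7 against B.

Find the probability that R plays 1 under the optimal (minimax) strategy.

2/19

Row minima are 4 and 7, so R's maximin is 7; column maxima are 9 and 21, so C's minimax is 9. These differ, so the equilibrium is in mixed strategies.
Let R play 1 with probability p. C is indifferent when 4p + 9(1−p) = 21p + 7(1−p), giving p = 2/19.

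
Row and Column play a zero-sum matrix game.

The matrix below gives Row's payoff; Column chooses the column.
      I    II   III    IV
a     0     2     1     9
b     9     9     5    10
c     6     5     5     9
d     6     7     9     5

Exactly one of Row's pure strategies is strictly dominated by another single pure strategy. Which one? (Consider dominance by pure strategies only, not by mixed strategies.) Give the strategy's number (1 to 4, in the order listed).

Compare a with b: 9 > 0, 9 > 2, 5 > 1, 10 > 9.
So b strictly dominates a for Row; a is strictly dominated.

1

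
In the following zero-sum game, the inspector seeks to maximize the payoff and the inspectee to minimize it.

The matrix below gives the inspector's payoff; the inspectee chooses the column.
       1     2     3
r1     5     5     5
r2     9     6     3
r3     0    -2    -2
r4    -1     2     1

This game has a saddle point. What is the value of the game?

5

Row minima: 5, 3, -2, -1 → the inspector's maximin is 5.
Column maxima: 9, 6, 5 → the inspectee's minimax is 5.
They coincide at (r1, 3), so the value is 5.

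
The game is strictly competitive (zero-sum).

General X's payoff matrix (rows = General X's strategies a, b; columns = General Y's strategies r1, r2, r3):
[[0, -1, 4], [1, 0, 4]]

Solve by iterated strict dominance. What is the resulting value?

0

Column r1 is strictly dominated by r2 for General Y (-1<0, 0<1); eliminate r1.
Column r3 is strictly dominated by r2 for General Y (-1<4, 0<4); eliminate r3.
Row a is strictly dominated by row b (0>-1); eliminate a.
Only (b, r2) remains, with payoff 0.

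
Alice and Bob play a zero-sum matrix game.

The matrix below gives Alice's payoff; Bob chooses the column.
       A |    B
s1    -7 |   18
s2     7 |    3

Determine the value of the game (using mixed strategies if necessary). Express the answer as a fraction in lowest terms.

147/29

Row minima are -7 and 3, so Alice's maximin is 3; column maxima are 7 and 18, so Bob's minimax is 7. These differ, so the equilibrium is in mixed strategies.
Let Alice play s1 with probability p. Bob is indifferent when −7p + 7(1−p) = 18p + 3(1−p), giving p = 4/29.
Let Bob play A with probability q. Alice is indifferent when −7q + 18(1−q) = 7q + 3(1−q), giving q = 15/29.
The value is -7·(15/29) + (18)·(14/29) = 147/29.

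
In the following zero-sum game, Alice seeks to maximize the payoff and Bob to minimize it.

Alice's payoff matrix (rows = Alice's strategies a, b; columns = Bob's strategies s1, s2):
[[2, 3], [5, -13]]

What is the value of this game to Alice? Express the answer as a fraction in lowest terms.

41/19

Row minima are 2 and -13, so Alice's maximin is 2; column maxima are 5 and 3, so Bob's minimax is 3. These differ, so the equilibrium is in mixed strategies.
Let Alice play a with probability p. Bob is indifferent when 2p + 5(1−p) = 3p − 13(1−p), giving p = 18/19.
Let Bob play s1 with probability q. Alice is indifferent when 2q + 3(1−q) = 5q − 13(1−q), giving q = 16/19.
The value is 2·(16/19) + (3)·(3/19) = 41/19.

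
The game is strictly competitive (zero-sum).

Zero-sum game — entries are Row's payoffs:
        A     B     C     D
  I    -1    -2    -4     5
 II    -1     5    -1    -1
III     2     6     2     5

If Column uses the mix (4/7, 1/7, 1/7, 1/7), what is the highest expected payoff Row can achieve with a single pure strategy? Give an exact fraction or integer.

I: (-1)·(4/7) + (-2)·(1/7) + (-4)·(1/7) + (5)·(1/7) = -5/7.
II: (-1)·(4/7) + (5)·(1/7) + (-1)·(1/7) + (-1)·(1/7) = -1/7.
III: (2)·(4/7) + (6)·(1/7) + (2)·(1/7) + (5)·(1/7) = 3.
The best pure response is III with expected payoff 3.

3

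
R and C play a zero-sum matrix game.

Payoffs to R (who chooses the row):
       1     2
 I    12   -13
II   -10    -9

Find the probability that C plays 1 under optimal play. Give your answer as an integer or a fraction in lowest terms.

2/13

Row minima are -13 and -10, so R's maximin is -10; column maxima are 12 and -9, so C's minimax is -9. These differ, so the equilibrium is in mixed strategies.
Let C play 1 with probability q. R is indifferent when 12q − 13(1−q) = −10q − 9(1−q), giving q = 2/13.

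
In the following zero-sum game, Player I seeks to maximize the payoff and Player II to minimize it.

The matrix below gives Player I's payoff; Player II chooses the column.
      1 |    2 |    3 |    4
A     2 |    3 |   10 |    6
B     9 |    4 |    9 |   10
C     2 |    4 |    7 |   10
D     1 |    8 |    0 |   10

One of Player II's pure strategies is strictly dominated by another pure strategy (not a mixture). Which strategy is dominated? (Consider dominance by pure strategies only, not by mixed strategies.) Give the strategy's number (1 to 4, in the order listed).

Player II prefers columns that give Player I less. Compare 4 with 1: 2 < 6, 9 < 10, 2 < 10, 1 < 10.
So 1 strictly dominates 4 for Player II; 4 is strictly dominated.

4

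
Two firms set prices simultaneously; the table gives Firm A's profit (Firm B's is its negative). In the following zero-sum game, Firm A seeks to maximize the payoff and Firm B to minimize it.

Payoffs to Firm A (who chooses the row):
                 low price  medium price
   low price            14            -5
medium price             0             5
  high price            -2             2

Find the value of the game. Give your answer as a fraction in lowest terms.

Row high price is strictly dominated by row medium price, so Firm A never plays it.
The remaining 2×2 game on (low price, medium price) × (low price, medium price) has no saddle point. Let Firm A play low price with probability p; indifference gives 14p = −5p + 5(1−p), so p = 5/24.
Similarly Firm B's optimal q on low price is 5/12, and the value is 14·(5/12) + (-5)·(7/12) = 35/12.

35/12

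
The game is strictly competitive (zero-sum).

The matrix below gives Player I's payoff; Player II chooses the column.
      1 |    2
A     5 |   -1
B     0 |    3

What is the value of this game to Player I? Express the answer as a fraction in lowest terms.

Row minima are -1 and 0, so Player I's maximin is 0; column maxima are 5 and 3, so Player II's minimax is 3. These differ, so the equilibrium is in mixed strategies.
Let Player I play A with probability p. Player II is indifferent when 5p = −p + 3(1−p), giving p = 1/3.
Let Player II play 1 with probability q. Player I is indifferent when 5q − (1−q) = 3(1−q), giving q = 4/9.
The value is 5·(4/9) + (-1)·(5/9) = 5/3.

5/3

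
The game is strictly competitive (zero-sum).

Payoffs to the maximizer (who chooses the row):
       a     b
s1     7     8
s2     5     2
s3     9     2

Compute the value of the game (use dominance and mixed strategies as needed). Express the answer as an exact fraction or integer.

Row s2 is strictly dominated by row s1, so the maximizer never plays it.
The remaining 2×2 game on (s1, s3) × (a, b) has no saddle point. Let the maximizer play s1 with probability p; indifference gives 7p + 9(1−p) = 8p + 2(1−p), so p = 7/8.
Similarly the minimizer's optimal q on a is 3/4, and the value is 7·(3/4) + (8)·(1/4) = 29/4.

29/4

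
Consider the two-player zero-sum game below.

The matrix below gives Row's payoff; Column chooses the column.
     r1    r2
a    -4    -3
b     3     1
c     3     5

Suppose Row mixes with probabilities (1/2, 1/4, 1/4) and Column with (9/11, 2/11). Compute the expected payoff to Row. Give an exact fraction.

Against (9/11, 2/11), each row's expected payoff is a: -42/11; b: 29/11; c: 37/11.
Taking the (1/2, 1/4, 1/4)-weighted average: (1/2)·(-42/11) + (1/4)·(29/11) + (1/4)·(37/11) = -9/22.

-9/22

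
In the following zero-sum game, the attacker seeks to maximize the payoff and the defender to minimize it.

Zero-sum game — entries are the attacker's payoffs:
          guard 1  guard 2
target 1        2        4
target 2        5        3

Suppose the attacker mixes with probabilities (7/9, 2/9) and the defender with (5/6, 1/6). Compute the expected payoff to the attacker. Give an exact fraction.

Against (5/6, 1/6), each row's expected payoff is target 1: 7/3; target 2: 14/3.
Taking the (7/9, 2/9)-weighted average: (7/9)·(7/3) + (2/9)·(14/3) = 77/27.

77/27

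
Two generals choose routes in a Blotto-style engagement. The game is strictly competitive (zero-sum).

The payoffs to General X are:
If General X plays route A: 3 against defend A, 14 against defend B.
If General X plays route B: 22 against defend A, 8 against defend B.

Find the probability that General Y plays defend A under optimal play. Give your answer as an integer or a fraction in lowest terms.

Row minima are 3 and 8, so General X's maximin is 8; column maxima are 22 and 14, so General Y's minimax is 14. These differ, so the equilibrium is in mixed strategies.
Let General Y play defend A with probability q. General X is indifferent when 3q + 14(1−q) = 22q + 8(1−q), giving q = 6/25.

6/25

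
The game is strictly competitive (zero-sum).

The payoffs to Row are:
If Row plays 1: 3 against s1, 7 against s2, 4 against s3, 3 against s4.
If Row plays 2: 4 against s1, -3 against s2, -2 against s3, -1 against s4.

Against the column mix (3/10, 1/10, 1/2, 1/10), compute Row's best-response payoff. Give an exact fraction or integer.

1: (3)·(3/10) + (7)·(1/10) + (4)·(1/2) + (3)·(1/10) = 39/10.
2: (4)·(3/10) + (-3)·(1/10) + (-2)·(1/2) + (-1)·(1/10) = -1/5.
The best pure response is 1 with expected payoff 39/10.

39/10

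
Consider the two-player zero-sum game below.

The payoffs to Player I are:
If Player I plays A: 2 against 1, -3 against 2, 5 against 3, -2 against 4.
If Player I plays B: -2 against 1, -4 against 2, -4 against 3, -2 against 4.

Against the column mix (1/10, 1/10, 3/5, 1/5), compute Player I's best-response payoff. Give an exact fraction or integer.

5/2

A: (2)·(1/10) + (-3)·(1/10) + (5)·(3/5) + (-2)·(1/5) = 5/2.
B: (-2)·(1/10) + (-4)·(1/10) + (-4)·(3/5) + (-2)·(1/5) = -17/5.
The best pure response is A with expected payoff 5/2.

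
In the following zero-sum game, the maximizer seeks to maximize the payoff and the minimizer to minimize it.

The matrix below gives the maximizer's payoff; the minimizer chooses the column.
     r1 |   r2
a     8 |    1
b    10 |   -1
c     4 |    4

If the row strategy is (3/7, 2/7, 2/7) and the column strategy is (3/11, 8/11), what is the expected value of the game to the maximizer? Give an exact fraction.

228/77

Against (3/11, 8/11), each row's expected payoff is a: 32/11; b: 2; c: 4.
Taking the (3/7, 2/7, 2/7)-weighted average: (3/7)·(32/11) + (2/7)·(2) + (2/7)·(4) = 228/77.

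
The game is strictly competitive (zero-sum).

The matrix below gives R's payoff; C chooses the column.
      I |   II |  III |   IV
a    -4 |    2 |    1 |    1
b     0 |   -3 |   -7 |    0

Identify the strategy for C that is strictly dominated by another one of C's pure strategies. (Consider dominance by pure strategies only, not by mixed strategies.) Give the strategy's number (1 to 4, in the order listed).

2

C prefers columns that give R less. Compare II with III: 1 < 2, -7 < -3.
So III strictly dominates II for C; II is strictly dominated.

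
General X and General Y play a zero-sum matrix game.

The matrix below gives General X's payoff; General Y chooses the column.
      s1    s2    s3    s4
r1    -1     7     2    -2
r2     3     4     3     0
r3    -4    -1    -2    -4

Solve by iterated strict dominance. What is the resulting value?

0

Row r3 is strictly dominated by row r1 (-1>-4, 7>-1, 2>-2, -2>-4); eliminate r3.
Column s2 is strictly dominated by s1 for General Y (-1<7, 3<4); eliminate s2.
Column s1 is strictly dominated by s4 for General Y (-2<-1, 0<3); eliminate s1.
Column s3 is strictly dominated by s4 for General Y (-2<2, 0<3); eliminate s3.
Row r1 is strictly dominated by row r2 (0>-2); eliminate r1.
Only (r2, s4) remains, with payoff 0.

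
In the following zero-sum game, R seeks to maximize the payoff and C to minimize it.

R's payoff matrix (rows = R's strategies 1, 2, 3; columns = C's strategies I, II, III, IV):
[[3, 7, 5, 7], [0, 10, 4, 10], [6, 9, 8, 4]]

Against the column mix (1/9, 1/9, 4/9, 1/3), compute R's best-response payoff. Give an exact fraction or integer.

1: (3)·(1/9) + (7)·(1/9) + (5)·(4/9) + (7)·(1/3) = 17/3.
2: (0)·(1/9) + (10)·(1/9) + (4)·(4/9) + (10)·(1/3) = 56/9.
3: (6)·(1/9) + (9)·(1/9) + (8)·(4/9) + (4)·(1/3) = 59/9.
The best pure response is 3 with expected payoff 59/9.

59/9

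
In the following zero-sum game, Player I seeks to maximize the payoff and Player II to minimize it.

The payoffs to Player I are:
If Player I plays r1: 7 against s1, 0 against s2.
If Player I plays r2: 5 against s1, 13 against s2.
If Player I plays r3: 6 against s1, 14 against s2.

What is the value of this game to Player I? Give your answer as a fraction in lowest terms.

98/15

Row r2 is strictly dominated by row r3, so Player I never plays it.
The remaining 2×2 game on (r1, r3) × (s1, s2) has no saddle point. Let Player I play r1 with probability p; indifference gives 7p + 6(1−p) = 14(1−p), so p = 8/15.
Similarly Player II's optimal q on s1 is 14/15, and the value is 7·(14/15) + (0)·(1/15) = 98/15.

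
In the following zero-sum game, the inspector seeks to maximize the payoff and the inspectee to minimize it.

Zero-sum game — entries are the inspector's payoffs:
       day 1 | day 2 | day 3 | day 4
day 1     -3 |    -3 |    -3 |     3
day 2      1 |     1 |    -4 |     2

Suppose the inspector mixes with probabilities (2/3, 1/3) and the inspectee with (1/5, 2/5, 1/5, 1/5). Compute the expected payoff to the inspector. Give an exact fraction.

-17/15

Against (1/5, 2/5, 1/5, 1/5), each row's expected payoff is day 1: -9/5; day 2: 1/5.
Taking the (2/3, 1/3)-weighted average: (2/3)·(-9/5) + (1/3)·(1/5) = -17/15.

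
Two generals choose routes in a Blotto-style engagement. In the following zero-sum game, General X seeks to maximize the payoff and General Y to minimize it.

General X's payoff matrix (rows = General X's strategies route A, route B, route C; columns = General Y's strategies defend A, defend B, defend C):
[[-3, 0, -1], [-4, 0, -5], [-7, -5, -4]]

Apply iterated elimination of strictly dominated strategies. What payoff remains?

Row route C is strictly dominated by row route A (-3>-7, 0>-5, -1>-4); eliminate route C.
Column defend B is strictly dominated by defend A for General Y (-3<0, -4<0); eliminate defend B.
Row route B is strictly dominated by row route A (-3>-4, -1>-5); eliminate route B.
Column defend C is strictly dominated by defend A for General Y (-3<-1); eliminate defend C.
Only (route A, defend A) remains, with payoff -3.

-3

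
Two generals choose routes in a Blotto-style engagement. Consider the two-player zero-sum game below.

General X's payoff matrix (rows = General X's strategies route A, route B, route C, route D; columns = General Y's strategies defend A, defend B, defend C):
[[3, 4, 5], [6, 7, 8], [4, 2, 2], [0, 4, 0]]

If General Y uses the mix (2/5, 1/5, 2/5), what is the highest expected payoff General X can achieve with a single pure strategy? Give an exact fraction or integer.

7

route A: (3)·(2/5) + (4)·(1/5) + (5)·(2/5) = 4.
route B: (6)·(2/5) + (7)·(1/5) + (8)·(2/5) = 7.
route C: (4)·(2/5) + (2)·(1/5) + (2)·(2/5) = 14/5.
route D: (0)·(2/5) + (4)·(1/5) + (0)·(2/5) = 4/5.
The best pure response is route B with expected payoff 7.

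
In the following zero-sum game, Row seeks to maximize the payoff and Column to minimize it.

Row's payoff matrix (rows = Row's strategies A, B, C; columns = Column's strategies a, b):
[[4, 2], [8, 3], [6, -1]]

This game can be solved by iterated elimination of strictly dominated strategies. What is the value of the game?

Column a is strictly dominated by b for Column (2<4, 3<8, -1<6); eliminate a.
Row A is strictly dominated by row B (3>2); eliminate A.
Row C is strictly dominated by row B (3>-1); eliminate C.
Only (B, b) remains, with payoff 3.

3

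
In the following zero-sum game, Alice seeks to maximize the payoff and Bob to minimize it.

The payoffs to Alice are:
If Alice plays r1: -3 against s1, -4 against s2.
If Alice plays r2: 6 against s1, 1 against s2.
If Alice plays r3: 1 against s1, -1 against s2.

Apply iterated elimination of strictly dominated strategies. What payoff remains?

1

Column s1 is strictly dominated by s2 for Bob (-4<-3, 1<6, -1<1); eliminate s1.
Row r1 is strictly dominated by row r2 (1>-4); eliminate r1.
Row r3 is strictly dominated by row r2 (1>-1); eliminate r3.
Only (r2, s2) remains, with payoff 1.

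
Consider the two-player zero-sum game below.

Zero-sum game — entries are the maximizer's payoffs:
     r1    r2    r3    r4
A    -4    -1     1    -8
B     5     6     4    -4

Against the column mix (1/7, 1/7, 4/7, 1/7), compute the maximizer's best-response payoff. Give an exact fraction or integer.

23/7

A: (-4)·(1/7) + (-1)·(1/7) + (1)·(4/7) + (-8)·(1/7) = -9/7.
B: (5)·(1/7) + (6)·(1/7) + (4)·(4/7) + (-4)·(1/7) = 23/7.
The best pure response is B with expected payoff 23/7.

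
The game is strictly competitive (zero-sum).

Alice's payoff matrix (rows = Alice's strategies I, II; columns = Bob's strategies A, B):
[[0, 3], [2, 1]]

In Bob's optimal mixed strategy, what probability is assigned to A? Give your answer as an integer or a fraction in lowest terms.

Row minima are 0 and 1, so Alice's maximin is 1; column maxima are 2 and 3, so Bob's minimax is 2. These differ, so the equilibrium is in mixed strategies.
Let Bob play A with probability q. Alice is indifferent when 3(1−q) = 2q + (1−q), giving q = 1/2.

1/2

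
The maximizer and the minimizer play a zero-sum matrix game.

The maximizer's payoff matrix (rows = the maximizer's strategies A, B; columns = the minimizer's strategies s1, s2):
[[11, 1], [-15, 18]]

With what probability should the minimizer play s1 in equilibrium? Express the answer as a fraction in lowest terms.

Row minima are 1 and -15, so the maximizer's maximin is 1; column maxima are 11 and 18, so the minimizer's minimax is 11. These differ, so the equilibrium is in mixed strategies.
Let the minimizer play s1 with probability q. The maximizer is indifferent when 11q + (1−q) = −15q + 18(1−q), giving q = 17/43.

17/43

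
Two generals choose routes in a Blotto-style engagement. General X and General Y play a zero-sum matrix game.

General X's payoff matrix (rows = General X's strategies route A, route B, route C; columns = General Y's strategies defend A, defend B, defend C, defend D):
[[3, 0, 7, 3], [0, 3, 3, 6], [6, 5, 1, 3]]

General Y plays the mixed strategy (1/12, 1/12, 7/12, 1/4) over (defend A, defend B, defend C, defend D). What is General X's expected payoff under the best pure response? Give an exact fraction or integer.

61/12

route A: (3)·(1/12) + (0)·(1/12) + (7)·(7/12) + (3)·(1/4) = 61/12.
route B: (0)·(1/12) + (3)·(1/12) + (3)·(7/12) + (6)·(1/4) = 7/2.
route C: (6)·(1/12) + (5)·(1/12) + (1)·(7/12) + (3)·(1/4) = 9/4.
The best pure response is route A with expected payoff 61/12.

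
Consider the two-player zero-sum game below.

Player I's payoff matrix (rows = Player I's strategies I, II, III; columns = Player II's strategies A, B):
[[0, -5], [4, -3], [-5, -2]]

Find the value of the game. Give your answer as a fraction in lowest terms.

Row I is strictly dominated by row II, so Player I never plays it.
The remaining 2×2 game on (II, III) × (A, B) has no saddle point. Let Player I play II with probability p; indifference gives 4p − 5(1−p) = −3p − 2(1−p), so p = 3/10.
Similarly Player II's optimal q on A is 1/10, and the value is 4·(1/10) + (-3)·(9/10) = -23/10.

-23/10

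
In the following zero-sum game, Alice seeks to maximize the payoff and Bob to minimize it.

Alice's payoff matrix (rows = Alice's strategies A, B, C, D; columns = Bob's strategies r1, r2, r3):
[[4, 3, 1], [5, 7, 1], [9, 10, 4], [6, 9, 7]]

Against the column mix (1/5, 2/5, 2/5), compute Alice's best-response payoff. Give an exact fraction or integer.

38/5

A: (4)·(1/5) + (3)·(2/5) + (1)·(2/5) = 12/5.
B: (5)·(1/5) + (7)·(2/5) + (1)·(2/5) = 21/5.
C: (9)·(1/5) + (10)·(2/5) + (4)·(2/5) = 37/5.
D: (6)·(1/5) + (9)·(2/5) + (7)·(2/5) = 38/5.
The best pure response is D with expected payoff 38/5.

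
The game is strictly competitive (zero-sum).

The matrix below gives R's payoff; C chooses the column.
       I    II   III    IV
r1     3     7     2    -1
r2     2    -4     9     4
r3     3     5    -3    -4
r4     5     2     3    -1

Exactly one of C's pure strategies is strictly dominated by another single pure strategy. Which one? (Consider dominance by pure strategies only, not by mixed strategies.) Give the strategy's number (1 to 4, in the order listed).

3

C prefers columns that give R less. Compare III with IV: -1 < 2, 4 < 9, -4 < -3, -1 < 3.
So IV strictly dominates III for C; III is strictly dominated.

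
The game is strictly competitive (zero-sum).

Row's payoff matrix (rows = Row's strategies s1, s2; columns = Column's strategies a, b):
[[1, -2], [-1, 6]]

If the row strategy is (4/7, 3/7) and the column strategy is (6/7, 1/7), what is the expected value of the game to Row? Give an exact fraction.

Against (6/7, 1/7), each row's expected payoff is s1: 4/7; s2: 0.
Taking the (4/7, 3/7)-weighted average: (4/7)·(4/7) + (3/7)·(0) = 16/49.

16/49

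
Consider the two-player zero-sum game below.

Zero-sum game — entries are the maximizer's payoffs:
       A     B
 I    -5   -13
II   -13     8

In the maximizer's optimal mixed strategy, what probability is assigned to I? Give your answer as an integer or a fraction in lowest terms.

21/29

Row minima are -13 and -13, so the maximizer's maximin is -13; column maxima are -5 and 8, so the minimizer's minimax is -5. These differ, so the equilibrium is in mixed strategies.
Let the maximizer play I with probability p. The minimizer is indifferent when −5p − 13(1−p) = −13p + 8(1−p), giving p = 21/29.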